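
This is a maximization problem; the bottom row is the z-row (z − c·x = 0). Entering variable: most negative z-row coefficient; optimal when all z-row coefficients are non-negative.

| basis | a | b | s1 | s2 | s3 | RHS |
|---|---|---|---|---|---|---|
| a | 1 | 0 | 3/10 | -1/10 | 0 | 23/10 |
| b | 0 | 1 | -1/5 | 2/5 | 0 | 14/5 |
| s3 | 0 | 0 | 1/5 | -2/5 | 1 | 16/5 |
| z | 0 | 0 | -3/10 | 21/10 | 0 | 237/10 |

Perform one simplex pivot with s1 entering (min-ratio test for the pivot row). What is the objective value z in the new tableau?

Ratio test on column s1 — row 1: (23/10)/(3/10) = 23/3; row 2: entry -1/5 ≤ 0; row 3: (16/5)/(1/5) = 16. Minimum is 23/3 at row 1 (a leaves); pivot element 3/10.
Pivot on row 1; the z-row RHS becomes 237/10 − (-3/10)·(23/3) = 26.

26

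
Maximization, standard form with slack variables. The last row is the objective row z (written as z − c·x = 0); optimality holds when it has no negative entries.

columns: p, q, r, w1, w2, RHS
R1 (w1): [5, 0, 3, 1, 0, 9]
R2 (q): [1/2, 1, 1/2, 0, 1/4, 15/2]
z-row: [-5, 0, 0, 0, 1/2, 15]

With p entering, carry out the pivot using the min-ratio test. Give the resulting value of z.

24

Ratio test on column p — row 1: 9/5 = 9/5; row 2: (15/2)/(1/2) = 15. Minimum is 9/5 at row 1 (w1 leaves); pivot element 5.
Pivot on row 1; the z-row RHS becomes 15 − (-5)·(9/5) = 24.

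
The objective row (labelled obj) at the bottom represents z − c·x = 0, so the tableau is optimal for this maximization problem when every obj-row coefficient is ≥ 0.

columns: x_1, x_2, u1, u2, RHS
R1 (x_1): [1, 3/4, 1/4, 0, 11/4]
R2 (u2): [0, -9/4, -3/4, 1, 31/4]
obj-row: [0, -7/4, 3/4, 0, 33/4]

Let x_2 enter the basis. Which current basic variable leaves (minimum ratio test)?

x_1

Column x_2 entries and ratios — x_1: (11/4)/(3/4) = 11/3; u2: -9/4 ≤ 0, skip.
Smallest ratio is 11/3 in the row of x_1, so x_1 leaves.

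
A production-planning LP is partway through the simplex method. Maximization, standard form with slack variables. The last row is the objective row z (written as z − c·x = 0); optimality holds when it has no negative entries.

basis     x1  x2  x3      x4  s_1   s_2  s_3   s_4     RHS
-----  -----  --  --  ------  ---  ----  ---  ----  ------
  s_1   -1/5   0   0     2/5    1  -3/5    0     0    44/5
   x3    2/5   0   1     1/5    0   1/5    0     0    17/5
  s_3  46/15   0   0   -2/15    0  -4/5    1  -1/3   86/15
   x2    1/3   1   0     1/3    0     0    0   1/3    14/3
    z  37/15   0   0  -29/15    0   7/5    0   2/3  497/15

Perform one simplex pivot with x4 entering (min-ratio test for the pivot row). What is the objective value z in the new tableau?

301/5

Ratio test on column x4 — row 1: (44/5)/(2/5) = 22; row 2: (17/5)/(1/5) = 17; row 3: entry -2/15 ≤ 0; row 4: (14/3)/(1/3) = 14. Minimum is 14 at row 4 (x2 leaves); pivot element 1/3.
Pivot on row 4; the z-row RHS becomes 497/15 − (-29/15)·14 = 301/5.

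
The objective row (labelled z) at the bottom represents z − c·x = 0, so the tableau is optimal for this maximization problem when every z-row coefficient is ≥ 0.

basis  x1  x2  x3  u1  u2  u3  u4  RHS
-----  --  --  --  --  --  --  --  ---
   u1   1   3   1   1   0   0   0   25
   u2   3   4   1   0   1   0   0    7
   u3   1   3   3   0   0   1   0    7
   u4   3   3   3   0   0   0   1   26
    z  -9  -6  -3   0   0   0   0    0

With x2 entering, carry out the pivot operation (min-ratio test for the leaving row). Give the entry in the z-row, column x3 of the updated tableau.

Ratio test on column x2 — row 1: 25/3 = 25/3; row 2: 7/4 = 7/4; row 3: 7/3 = 7/3; row 4: 26/3 = 26/3. Minimum is 7/4 at row 2 (u2 leaves); pivot element 4.
Divide row 2 by 4; eliminate column x2 from the other rows.
z-row update in column x3: -3 − (-6)·(1/4) = -3/2.

-3/2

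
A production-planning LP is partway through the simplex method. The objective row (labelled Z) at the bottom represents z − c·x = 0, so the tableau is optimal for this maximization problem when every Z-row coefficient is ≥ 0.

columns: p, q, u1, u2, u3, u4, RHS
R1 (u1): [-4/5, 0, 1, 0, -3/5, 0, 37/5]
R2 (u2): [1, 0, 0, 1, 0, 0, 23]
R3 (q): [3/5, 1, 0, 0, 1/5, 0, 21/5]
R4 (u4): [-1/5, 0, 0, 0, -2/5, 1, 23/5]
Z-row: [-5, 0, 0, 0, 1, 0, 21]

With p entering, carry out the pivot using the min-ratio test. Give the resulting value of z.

Ratio test on column p — row 1: entry -4/5 ≤ 0; row 2: 23/1 = 23; row 3: (21/5)/(3/5) = 7; row 4: entry -1/5 ≤ 0. Minimum is 7 at row 3 (q leaves); pivot element 3/5.
Pivot on row 3; the Z-row RHS becomes 21 − (-5)·7 = 56.

56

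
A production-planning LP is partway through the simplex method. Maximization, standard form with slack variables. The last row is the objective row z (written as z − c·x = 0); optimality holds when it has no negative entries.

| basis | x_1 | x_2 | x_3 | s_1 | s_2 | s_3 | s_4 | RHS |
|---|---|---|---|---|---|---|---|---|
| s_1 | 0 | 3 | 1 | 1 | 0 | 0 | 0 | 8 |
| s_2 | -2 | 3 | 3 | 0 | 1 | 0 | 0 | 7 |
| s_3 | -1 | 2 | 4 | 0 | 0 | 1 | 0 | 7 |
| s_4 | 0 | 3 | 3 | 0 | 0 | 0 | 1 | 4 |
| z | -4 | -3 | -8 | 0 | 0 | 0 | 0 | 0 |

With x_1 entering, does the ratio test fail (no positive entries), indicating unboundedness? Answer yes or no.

yes

Every constraint-row entry in column x_1 is ≤ 0, so increasing x_1 is unbounded.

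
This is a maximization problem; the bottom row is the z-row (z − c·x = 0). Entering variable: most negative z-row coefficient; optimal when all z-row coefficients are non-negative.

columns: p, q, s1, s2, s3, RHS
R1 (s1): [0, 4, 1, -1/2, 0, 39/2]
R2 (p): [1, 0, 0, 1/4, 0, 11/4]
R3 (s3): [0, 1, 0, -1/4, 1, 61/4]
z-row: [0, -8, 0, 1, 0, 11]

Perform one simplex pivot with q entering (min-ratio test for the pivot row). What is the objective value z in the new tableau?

50

Ratio test on column q — row 1: (39/2)/4 = 39/8; row 2: entry 0 ≤ 0; row 3: (61/4)/1 = 61/4. Minimum is 39/8 at row 1 (s1 leaves); pivot element 4.
Pivot on row 1; the z-row RHS becomes 11 − (-8)·(39/8) = 50.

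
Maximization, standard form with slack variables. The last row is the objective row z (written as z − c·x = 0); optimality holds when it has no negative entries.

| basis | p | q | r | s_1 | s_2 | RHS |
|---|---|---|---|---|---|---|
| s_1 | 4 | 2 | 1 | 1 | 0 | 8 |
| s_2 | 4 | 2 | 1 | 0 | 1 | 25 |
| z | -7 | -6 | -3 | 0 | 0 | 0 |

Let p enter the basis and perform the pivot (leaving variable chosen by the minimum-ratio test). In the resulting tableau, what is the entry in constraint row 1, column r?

Ratio test on column p — row 1: 8/4 = 2; row 2: 25/4 = 25/4. Minimum is 2 at row 1 (s_1 leaves); pivot element 4.
Divide row 1 by 4; eliminate column p from the other rows.
In the new row 1, the r entry is the old entry divided by the pivot: 1/4 = 1/4.

1/4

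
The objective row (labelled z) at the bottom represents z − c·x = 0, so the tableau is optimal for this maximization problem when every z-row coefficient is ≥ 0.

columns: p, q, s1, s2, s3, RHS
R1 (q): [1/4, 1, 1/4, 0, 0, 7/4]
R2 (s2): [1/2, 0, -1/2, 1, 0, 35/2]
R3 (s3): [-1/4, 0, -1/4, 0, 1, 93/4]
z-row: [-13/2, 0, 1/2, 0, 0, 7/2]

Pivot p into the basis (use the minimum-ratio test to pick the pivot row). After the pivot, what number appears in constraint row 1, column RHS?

Ratio test on column p — row 1: (7/4)/(1/4) = 7; row 2: (35/2)/(1/2) = 35; row 3: entry -1/4 ≤ 0. Minimum is 7 at row 1 (q leaves); pivot element 1/4.
Divide row 1 by 1/4; eliminate column p from the other rows.
In the new row 1, the RHS entry is the old entry divided by the pivot: (7/4)/(1/4) = 7.

7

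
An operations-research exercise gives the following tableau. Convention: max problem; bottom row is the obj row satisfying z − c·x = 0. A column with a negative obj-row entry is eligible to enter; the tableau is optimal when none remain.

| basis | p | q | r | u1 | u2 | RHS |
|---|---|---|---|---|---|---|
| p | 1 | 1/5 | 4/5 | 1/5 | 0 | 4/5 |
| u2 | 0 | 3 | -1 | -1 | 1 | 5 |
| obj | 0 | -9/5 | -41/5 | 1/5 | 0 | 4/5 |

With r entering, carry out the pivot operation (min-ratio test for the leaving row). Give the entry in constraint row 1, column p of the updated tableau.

5/4

Ratio test on column r — row 1: (4/5)/(4/5) = 1; row 2: entry -1 ≤ 0. Minimum is 1 at row 1 (p leaves); pivot element 4/5.
Divide row 1 by 4/5; eliminate column r from the other rows.
In the new row 1, the p entry is the old entry divided by the pivot: 1/(4/5) = 5/4.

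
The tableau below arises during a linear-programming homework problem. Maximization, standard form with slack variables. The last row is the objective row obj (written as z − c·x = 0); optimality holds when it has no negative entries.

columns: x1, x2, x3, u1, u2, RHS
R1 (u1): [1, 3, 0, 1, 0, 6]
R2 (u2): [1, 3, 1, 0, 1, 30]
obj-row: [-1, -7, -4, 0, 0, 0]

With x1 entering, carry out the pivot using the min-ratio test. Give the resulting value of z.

6

Ratio test on column x1 — row 1: 6/1 = 6; row 2: 30/1 = 30. Minimum is 6 at row 1 (u1 leaves); pivot element 1.
Pivot on row 1; the obj-row RHS becomes 0 − (-1)·6 = 6.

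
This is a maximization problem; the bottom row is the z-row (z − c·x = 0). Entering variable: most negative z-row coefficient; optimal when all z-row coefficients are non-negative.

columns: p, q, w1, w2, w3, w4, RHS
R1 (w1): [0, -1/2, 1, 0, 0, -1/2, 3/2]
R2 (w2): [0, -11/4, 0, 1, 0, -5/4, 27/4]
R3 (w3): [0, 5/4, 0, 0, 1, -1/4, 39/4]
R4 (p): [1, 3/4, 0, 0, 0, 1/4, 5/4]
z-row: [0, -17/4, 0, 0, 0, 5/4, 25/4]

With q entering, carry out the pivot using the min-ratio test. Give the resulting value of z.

40/3

Ratio test on column q — row 1: entry -1/2 ≤ 0; row 2: entry -11/4 ≤ 0; row 3: (39/4)/(5/4) = 39/5; row 4: (5/4)/(3/4) = 5/3. Minimum is 5/3 at row 4 (p leaves); pivot element 3/4.
Pivot on row 4; the z-row RHS becomes 25/4 − (-17/4)·(5/3) = 40/3.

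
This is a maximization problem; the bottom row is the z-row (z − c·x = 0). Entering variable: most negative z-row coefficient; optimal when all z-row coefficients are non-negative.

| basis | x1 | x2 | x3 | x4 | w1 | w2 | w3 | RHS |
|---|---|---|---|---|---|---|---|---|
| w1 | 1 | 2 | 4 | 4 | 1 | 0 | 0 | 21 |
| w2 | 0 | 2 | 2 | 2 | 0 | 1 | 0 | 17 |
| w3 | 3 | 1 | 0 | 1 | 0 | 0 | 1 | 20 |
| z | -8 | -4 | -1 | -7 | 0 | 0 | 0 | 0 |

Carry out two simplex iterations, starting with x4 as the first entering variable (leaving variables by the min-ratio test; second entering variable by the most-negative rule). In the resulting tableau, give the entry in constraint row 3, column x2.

Ratio test on column x4 — row 1: 21/4 = 21/4; row 2: 17/2 = 17/2; row 3: 20/1 = 20. Minimum is 21/4 at row 1 (w1 leaves); pivot element 4.
Divide row 1 by 4; eliminate column x4 from the other rows.
Second iteration: most negative z-row entry is -25/4 in column x1, so x1 enters.
Ratio test on column x1 — row 1: (21/4)/(1/4) = 21; row 2: entry -1/2 ≤ 0; row 3: (59/4)/(11/4) = 59/11. Minimum is 59/11 at row 3 (w3 leaves); pivot element 11/4.
Divide row 3 by 11/4; eliminate column x1 from the other rows.
After both pivots, the entry at constraint row 3, column x2 is 2/11.

2/11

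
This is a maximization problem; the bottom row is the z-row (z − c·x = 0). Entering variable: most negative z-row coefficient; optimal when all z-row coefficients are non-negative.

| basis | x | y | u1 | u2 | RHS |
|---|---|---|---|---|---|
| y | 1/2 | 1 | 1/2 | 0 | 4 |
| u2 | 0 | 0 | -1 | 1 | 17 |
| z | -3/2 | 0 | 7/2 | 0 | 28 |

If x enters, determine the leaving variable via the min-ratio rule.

Column x entries and ratios — y: 4/(1/2) = 8; u2: 0 ≤ 0, skip.
Smallest ratio is 8 in the row of y, so y leaves.

y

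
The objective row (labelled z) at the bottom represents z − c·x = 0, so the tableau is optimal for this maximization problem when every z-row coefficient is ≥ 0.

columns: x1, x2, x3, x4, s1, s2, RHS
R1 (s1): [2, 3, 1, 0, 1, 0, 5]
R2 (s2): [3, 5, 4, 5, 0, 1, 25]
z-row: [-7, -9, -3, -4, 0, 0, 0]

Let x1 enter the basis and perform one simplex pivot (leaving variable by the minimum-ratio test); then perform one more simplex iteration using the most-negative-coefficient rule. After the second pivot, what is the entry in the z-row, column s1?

23/10

Ratio test on column x1 — row 1: 5/2 = 5/2; row 2: 25/3 = 25/3. Minimum is 5/2 at row 1 (s1 leaves); pivot element 2.
Divide row 1 by 2; eliminate column x1 from the other rows.
Second iteration: most negative z-row entry is -4 in column x4, so x4 enters.
Ratio test on column x4 — row 1: entry 0 ≤ 0; row 2: (35/2)/5 = 7/2. Minimum is 7/2 at row 2 (s2 leaves); pivot element 5.
Divide row 2 by 5; eliminate column x4 from the other rows.
After both pivots, the entry at the z-row, column s1 is 23/10.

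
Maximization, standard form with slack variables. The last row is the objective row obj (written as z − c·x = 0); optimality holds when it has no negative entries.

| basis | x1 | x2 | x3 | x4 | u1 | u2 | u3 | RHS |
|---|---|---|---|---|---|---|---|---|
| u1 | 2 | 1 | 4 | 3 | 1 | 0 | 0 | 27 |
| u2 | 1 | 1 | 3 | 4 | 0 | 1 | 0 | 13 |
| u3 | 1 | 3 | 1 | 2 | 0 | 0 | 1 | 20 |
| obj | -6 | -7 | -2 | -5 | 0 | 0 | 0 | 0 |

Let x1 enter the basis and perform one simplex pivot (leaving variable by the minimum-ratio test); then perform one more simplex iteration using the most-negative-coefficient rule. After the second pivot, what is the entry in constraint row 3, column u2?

-1/2

Ratio test on column x1 — row 1: 27/2 = 27/2; row 2: 13/1 = 13; row 3: 20/1 = 20. Minimum is 13 at row 2 (u2 leaves); pivot element 1.
Divide row 2 by 1; eliminate column x1 from the other rows.
Second iteration: most negative obj-row entry is -1 in column x2, so x2 enters.
Ratio test on column x2 — row 1: entry -1 ≤ 0; row 2: 13/1 = 13; row 3: 7/2 = 7/2. Minimum is 7/2 at row 3 (u3 leaves); pivot element 2.
Divide row 3 by 2; eliminate column x2 from the other rows.
After both pivots, the entry at constraint row 3, column u2 is -1/2.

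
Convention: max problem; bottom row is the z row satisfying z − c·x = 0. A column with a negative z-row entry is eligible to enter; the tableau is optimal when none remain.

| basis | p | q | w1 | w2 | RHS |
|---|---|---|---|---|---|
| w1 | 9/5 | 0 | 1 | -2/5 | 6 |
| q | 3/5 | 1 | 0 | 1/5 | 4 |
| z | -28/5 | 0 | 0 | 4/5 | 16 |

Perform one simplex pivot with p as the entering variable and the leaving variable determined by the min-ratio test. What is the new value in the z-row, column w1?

28/9

Ratio test on column p — row 1: 6/(9/5) = 10/3; row 2: 4/(3/5) = 20/3. Minimum is 10/3 at row 1 (w1 leaves); pivot element 9/5.
Divide row 1 by 9/5; eliminate column p from the other rows.
z-row update in column w1: 0 − (-28/5)·(5/9) = 28/9.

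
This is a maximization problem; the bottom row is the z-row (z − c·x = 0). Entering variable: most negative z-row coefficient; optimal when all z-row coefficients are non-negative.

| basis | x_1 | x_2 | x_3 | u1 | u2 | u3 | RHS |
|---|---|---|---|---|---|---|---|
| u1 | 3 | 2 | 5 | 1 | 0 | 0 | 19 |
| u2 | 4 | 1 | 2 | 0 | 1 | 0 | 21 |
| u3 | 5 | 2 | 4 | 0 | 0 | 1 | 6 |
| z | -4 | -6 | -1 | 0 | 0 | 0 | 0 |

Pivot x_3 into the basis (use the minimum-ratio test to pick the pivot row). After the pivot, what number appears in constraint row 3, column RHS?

Ratio test on column x_3 — row 1: 19/5 = 19/5; row 2: 21/2 = 21/2; row 3: 6/4 = 3/2. Minimum is 3/2 at row 3 (u3 leaves); pivot element 4.
Divide row 3 by 4; eliminate column x_3 from the other rows.
In the new row 3, the RHS entry is the old entry divided by the pivot: 6/4 = 3/2.

3/2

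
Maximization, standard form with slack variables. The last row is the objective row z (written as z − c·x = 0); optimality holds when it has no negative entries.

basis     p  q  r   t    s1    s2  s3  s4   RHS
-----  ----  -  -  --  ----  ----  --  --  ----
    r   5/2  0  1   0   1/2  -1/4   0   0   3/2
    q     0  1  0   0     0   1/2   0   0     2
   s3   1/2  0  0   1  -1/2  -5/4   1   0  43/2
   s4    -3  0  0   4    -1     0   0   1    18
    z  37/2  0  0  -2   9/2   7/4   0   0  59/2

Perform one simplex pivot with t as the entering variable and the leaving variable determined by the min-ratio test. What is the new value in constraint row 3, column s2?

Ratio test on column t — row 1: entry 0 ≤ 0; row 2: entry 0 ≤ 0; row 3: (43/2)/1 = 43/2; row 4: 18/4 = 9/2. Minimum is 9/2 at row 4 (s4 leaves); pivot element 4.
Divide row 4 by 4; eliminate column t from the other rows.
Row 3 update in column s2: -5/4 − 1·0 = -5/4.

-5/4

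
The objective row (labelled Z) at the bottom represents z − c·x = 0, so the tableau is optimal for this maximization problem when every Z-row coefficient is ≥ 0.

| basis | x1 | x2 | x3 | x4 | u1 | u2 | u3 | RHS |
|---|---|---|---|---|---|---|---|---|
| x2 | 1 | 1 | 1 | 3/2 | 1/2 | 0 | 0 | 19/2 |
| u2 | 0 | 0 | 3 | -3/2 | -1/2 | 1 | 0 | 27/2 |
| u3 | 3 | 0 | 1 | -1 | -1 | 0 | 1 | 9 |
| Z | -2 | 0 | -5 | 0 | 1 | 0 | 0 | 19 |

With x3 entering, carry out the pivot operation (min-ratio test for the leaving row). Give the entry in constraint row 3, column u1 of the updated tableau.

-5/6

Ratio test on column x3 — row 1: (19/2)/1 = 19/2; row 2: (27/2)/3 = 9/2; row 3: 9/1 = 9. Minimum is 9/2 at row 2 (u2 leaves); pivot element 3.
Divide row 2 by 3; eliminate column x3 from the other rows.
Row 3 update in column u1: -1 − 1·(-1/6) = -5/6.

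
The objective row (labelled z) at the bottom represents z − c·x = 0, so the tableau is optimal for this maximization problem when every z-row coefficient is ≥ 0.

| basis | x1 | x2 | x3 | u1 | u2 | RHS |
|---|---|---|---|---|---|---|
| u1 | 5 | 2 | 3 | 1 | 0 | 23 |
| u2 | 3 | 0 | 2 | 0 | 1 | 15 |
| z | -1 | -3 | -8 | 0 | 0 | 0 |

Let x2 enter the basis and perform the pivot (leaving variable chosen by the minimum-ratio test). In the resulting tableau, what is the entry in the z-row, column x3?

-7/2

Ratio test on column x2 — row 1: 23/2 = 23/2; row 2: entry 0 ≤ 0. Minimum is 23/2 at row 1 (u1 leaves); pivot element 2.
Divide row 1 by 2; eliminate column x2 from the other rows.
z-row update in column x3: -8 − (-3)·(3/2) = -7/2.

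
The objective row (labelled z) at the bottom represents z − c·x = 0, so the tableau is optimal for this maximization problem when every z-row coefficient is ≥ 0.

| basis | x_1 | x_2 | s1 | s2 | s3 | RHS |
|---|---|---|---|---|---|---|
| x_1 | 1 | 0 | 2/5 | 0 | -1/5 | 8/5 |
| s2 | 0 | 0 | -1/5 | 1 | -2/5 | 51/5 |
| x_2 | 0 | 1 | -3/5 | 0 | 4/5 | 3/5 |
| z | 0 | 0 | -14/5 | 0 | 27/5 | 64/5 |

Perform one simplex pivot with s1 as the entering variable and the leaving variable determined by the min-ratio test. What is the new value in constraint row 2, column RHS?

Ratio test on column s1 — row 1: (8/5)/(2/5) = 4; row 2: entry -1/5 ≤ 0; row 3: entry -3/5 ≤ 0. Minimum is 4 at row 1 (x_1 leaves); pivot element 2/5.
Divide row 1 by 2/5; eliminate column s1 from the other rows.
Row 2 update in column RHS: 51/5 − (-1/5)·4 = 11.

11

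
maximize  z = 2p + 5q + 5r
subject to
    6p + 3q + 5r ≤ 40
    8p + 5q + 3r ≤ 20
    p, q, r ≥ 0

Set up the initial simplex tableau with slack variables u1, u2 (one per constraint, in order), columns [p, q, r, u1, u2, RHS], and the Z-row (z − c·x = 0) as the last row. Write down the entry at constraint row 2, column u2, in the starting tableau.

Slack u2 belongs to constraint 2; its column is the unit vector e_2, so the entry in row 2 is 1.

1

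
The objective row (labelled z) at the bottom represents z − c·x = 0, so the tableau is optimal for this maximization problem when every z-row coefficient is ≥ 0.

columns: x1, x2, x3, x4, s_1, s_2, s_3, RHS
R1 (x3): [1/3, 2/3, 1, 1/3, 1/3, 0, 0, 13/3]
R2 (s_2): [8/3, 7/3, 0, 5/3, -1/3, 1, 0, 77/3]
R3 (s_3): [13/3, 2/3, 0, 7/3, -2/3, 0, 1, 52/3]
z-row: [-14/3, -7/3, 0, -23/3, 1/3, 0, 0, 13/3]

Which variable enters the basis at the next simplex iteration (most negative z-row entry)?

Negative z-row entries: x1: -14/3, x2: -7/3, x4: -23/3.
The most negative is -23/3 in column x4, so x4 enters.

x4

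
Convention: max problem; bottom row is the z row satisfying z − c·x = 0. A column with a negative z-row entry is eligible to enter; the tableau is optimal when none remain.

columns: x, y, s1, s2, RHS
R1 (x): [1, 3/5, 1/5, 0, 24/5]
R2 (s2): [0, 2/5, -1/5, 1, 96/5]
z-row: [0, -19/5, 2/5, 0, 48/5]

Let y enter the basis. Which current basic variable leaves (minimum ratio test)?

x

Column y entries and ratios — x: (24/5)/(3/5) = 8; s2: (96/5)/(2/5) = 48.
Smallest ratio is 8 in the row of x, so x leaves.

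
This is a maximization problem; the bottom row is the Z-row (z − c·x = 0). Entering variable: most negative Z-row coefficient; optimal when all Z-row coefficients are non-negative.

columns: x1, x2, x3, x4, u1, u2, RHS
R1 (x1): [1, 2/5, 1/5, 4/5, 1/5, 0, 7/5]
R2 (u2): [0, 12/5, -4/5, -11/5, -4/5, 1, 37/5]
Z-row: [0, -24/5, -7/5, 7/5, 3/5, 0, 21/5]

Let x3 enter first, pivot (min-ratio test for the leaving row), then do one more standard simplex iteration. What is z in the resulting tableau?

41/2

Ratio test on column x3 — row 1: (7/5)/(1/5) = 7; row 2: entry -4/5 ≤ 0. Minimum is 7 at row 1 (x1 leaves); pivot element 1/5.
Pivot on row 1; the Z-row RHS becomes 21/5 − (-7/5)·7 = 14.
Next entering variable (most negative Z-row entry -2): x2.
Ratio test on column x2 — row 1: 7/2 = 7/2; row 2: 13/4 = 13/4. Minimum is 13/4 at row 2 (u2 leaves); pivot element 4.
After the second pivot the Z-row RHS is 14 − (-2)·(13/4) = 41/2.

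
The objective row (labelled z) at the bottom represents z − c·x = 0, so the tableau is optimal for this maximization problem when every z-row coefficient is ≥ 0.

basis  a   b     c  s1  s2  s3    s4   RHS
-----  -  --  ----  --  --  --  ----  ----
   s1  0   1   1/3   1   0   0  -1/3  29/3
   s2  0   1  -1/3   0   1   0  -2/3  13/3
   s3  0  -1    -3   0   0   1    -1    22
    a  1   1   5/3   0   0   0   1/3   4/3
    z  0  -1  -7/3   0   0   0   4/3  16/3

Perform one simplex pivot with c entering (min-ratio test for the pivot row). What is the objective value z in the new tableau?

36/5

Ratio test on column c — row 1: (29/3)/(1/3) = 29; row 2: entry -1/3 ≤ 0; row 3: entry -3 ≤ 0; row 4: (4/3)/(5/3) = 4/5. Minimum is 4/5 at row 4 (a leaves); pivot element 5/3.
Pivot on row 4; the z-row RHS becomes 16/3 − (-7/3)·(4/5) = 36/5.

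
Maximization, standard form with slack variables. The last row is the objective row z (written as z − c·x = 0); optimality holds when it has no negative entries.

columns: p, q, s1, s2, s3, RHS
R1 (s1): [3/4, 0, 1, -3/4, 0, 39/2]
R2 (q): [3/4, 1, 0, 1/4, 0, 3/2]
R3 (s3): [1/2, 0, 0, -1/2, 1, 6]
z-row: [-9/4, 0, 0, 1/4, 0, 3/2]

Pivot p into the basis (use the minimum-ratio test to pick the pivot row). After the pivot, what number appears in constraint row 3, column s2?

Ratio test on column p — row 1: (39/2)/(3/4) = 26; row 2: (3/2)/(3/4) = 2; row 3: 6/(1/2) = 12. Minimum is 2 at row 2 (q leaves); pivot element 3/4.
Divide row 2 by 3/4; eliminate column p from the other rows.
Row 3 update in column s2: -1/2 − (1/2)·(1/3) = -2/3.

-2/3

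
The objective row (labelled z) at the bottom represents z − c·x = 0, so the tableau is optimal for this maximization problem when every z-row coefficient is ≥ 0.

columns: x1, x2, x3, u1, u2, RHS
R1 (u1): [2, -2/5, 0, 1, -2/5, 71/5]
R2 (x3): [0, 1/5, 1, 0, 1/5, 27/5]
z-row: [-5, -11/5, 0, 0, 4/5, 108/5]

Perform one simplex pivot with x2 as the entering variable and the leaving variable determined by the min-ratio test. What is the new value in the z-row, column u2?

3

Ratio test on column x2 — row 1: entry -2/5 ≤ 0; row 2: (27/5)/(1/5) = 27. Minimum is 27 at row 2 (x3 leaves); pivot element 1/5.
Divide row 2 by 1/5; eliminate column x2 from the other rows.
z-row update in column u2: 4/5 − (-11/5)·1 = 3.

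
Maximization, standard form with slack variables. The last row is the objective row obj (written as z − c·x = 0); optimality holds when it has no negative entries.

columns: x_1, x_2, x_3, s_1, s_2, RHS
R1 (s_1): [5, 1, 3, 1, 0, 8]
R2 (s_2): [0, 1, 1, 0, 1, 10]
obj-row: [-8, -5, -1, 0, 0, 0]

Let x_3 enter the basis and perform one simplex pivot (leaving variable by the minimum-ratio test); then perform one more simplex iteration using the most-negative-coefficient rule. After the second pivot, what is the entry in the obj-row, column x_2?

-17/5

Ratio test on column x_3 — row 1: 8/3 = 8/3; row 2: 10/1 = 10. Minimum is 8/3 at row 1 (s_1 leaves); pivot element 3.
Divide row 1 by 3; eliminate column x_3 from the other rows.
Second iteration: most negative obj-row entry is -19/3 in column x_1, so x_1 enters.
Ratio test on column x_1 — row 1: (8/3)/(5/3) = 8/5; row 2: entry -5/3 ≤ 0. Minimum is 8/5 at row 1 (x_3 leaves); pivot element 5/3.
Divide row 1 by 5/3; eliminate column x_1 from the other rows.
After both pivots, the entry at the obj-row, column x_2 is -17/5.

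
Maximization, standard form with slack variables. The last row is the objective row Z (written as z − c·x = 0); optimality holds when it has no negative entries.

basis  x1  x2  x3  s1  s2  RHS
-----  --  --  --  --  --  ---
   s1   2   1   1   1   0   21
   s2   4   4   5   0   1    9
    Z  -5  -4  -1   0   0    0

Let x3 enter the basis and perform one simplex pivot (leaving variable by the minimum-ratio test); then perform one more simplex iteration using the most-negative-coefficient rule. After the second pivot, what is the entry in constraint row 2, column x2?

1

Ratio test on column x3 — row 1: 21/1 = 21; row 2: 9/5 = 9/5. Minimum is 9/5 at row 2 (s2 leaves); pivot element 5.
Divide row 2 by 5; eliminate column x3 from the other rows.
Second iteration: most negative Z-row entry is -21/5 in column x1, so x1 enters.
Ratio test on column x1 — row 1: (96/5)/(6/5) = 16; row 2: (9/5)/(4/5) = 9/4. Minimum is 9/4 at row 2 (x3 leaves); pivot element 4/5.
Divide row 2 by 4/5; eliminate column x1 from the other rows.
After both pivots, the entry at constraint row 2, column x2 is 1.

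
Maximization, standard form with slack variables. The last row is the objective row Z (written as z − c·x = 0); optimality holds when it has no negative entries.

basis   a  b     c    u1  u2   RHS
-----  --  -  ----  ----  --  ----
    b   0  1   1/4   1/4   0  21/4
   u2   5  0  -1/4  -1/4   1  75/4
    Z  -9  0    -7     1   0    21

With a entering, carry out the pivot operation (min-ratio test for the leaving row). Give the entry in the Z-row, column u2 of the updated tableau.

Ratio test on column a — row 1: entry 0 ≤ 0; row 2: (75/4)/5 = 15/4. Minimum is 15/4 at row 2 (u2 leaves); pivot element 5.
Divide row 2 by 5; eliminate column a from the other rows.
Z-row update in column u2: 0 − (-9)·(1/5) = 9/5.

9/5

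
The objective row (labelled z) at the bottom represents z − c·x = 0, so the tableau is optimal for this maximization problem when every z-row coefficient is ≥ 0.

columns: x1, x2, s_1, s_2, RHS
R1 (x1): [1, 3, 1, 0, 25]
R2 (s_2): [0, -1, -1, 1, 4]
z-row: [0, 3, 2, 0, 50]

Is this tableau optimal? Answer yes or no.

yes

Every z-row coefficient is ≥ 0, so the tableau is optimal.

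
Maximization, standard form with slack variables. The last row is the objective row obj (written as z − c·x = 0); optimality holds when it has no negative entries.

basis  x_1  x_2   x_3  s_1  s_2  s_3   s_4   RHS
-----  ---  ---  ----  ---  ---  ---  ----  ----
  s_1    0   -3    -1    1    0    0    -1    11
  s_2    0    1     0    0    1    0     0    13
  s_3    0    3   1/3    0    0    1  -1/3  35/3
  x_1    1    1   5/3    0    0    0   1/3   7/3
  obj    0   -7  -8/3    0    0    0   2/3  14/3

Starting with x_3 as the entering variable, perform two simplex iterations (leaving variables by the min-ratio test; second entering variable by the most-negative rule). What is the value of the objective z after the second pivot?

21

Ratio test on column x_3 — row 1: entry -1 ≤ 0; row 2: entry 0 ≤ 0; row 3: (35/3)/(1/3) = 35; row 4: (7/3)/(5/3) = 7/5. Minimum is 7/5 at row 4 (x_1 leaves); pivot element 5/3.
Pivot on row 4; the obj-row RHS becomes 14/3 − (-8/3)·(7/5) = 42/5.
Next entering variable (most negative obj-row entry -27/5): x_2.
Ratio test on column x_2 — row 1: entry -12/5 ≤ 0; row 2: 13/1 = 13; row 3: (56/5)/(14/5) = 4; row 4: (7/5)/(3/5) = 7/3. Minimum is 7/3 at row 4 (x_3 leaves); pivot element 3/5.
After the second pivot the obj-row RHS is 42/5 − (-27/5)·(7/3) = 21.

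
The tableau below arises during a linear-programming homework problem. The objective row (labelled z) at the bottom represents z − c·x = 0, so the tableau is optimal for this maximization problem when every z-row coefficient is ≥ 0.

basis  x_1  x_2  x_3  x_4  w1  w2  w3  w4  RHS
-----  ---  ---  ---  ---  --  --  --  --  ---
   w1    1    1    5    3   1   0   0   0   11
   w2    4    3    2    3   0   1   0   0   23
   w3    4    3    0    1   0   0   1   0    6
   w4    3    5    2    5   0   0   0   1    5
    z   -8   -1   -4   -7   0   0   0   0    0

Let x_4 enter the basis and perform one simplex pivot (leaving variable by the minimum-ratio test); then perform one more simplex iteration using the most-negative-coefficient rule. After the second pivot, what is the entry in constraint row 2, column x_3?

Ratio test on column x_4 — row 1: 11/3 = 11/3; row 2: 23/3 = 23/3; row 3: 6/1 = 6; row 4: 5/5 = 1. Minimum is 1 at row 4 (w4 leaves); pivot element 5.
Divide row 4 by 5; eliminate column x_4 from the other rows.
Second iteration: most negative z-row entry is -19/5 in column x_1, so x_1 enters.
Ratio test on column x_1 — row 1: entry -4/5 ≤ 0; row 2: 20/(11/5) = 100/11; row 3: 5/(17/5) = 25/17; row 4: 1/(3/5) = 5/3. Minimum is 25/17 at row 3 (w3 leaves); pivot element 17/5.
Divide row 3 by 17/5; eliminate column x_1 from the other rows.
After both pivots, the entry at constraint row 2, column x_3 is 18/17.

18/17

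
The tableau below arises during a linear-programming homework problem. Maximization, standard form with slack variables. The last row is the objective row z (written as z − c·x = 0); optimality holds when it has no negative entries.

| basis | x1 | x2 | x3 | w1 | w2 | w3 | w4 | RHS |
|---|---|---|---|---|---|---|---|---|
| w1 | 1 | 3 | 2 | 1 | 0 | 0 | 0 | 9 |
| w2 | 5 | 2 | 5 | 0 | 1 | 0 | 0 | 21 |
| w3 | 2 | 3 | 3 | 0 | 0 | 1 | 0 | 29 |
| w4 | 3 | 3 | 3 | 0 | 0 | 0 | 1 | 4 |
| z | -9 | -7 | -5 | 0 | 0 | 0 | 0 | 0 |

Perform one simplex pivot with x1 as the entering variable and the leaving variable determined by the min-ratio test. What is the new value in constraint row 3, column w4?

Ratio test on column x1 — row 1: 9/1 = 9; row 2: 21/5 = 21/5; row 3: 29/2 = 29/2; row 4: 4/3 = 4/3. Minimum is 4/3 at row 4 (w4 leaves); pivot element 3.
Divide row 4 by 3; eliminate column x1 from the other rows.
Row 3 update in column w4: 0 − 2·(1/3) = -2/3.

-2/3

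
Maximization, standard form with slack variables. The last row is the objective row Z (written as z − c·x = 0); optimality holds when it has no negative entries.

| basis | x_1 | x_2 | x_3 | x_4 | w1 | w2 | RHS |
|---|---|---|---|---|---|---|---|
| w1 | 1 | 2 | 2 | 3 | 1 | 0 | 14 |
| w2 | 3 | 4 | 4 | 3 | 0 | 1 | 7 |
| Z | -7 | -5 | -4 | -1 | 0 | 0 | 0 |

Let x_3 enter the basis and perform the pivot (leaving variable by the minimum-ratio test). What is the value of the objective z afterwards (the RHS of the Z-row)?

Ratio test on column x_3 — row 1: 14/2 = 7; row 2: 7/4 = 7/4. Minimum is 7/4 at row 2 (w2 leaves); pivot element 4.
Pivot on row 2; the Z-row RHS becomes 0 − (-4)·(7/4) = 7.

7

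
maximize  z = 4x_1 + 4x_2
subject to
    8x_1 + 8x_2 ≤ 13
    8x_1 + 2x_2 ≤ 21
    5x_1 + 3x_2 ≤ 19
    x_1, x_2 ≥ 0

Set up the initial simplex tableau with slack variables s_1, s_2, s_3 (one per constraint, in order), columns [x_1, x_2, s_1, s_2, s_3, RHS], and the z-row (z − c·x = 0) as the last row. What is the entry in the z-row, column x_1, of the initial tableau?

-4

The z-row carries the negated objective coefficients: the x_1 entry is -4.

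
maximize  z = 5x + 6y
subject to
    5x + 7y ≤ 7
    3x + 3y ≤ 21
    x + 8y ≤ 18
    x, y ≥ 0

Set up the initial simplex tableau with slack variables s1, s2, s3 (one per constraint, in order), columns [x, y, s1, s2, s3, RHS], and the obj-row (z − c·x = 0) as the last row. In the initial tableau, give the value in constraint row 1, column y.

7

Constraint 1 has coefficient 7 on y.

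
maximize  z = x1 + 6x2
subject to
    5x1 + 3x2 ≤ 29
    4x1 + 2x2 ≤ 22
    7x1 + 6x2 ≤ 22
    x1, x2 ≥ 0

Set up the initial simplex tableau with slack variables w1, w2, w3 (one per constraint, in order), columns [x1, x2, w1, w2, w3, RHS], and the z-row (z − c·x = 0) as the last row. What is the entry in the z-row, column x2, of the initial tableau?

-6

The z-row carries the negated objective coefficients: the x2 entry is -6.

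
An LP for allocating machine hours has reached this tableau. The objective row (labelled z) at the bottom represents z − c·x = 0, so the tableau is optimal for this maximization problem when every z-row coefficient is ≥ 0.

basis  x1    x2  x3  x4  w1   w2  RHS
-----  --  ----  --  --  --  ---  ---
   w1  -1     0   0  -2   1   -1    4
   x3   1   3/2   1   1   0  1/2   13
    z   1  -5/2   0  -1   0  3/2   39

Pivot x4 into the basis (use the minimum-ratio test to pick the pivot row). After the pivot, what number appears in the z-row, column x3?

Ratio test on column x4 — row 1: entry -2 ≤ 0; row 2: 13/1 = 13. Minimum is 13 at row 2 (x3 leaves); pivot element 1.
Divide row 2 by 1; eliminate column x4 from the other rows.
z-row update in column x3: 0 − (-1)·1 = 1.

1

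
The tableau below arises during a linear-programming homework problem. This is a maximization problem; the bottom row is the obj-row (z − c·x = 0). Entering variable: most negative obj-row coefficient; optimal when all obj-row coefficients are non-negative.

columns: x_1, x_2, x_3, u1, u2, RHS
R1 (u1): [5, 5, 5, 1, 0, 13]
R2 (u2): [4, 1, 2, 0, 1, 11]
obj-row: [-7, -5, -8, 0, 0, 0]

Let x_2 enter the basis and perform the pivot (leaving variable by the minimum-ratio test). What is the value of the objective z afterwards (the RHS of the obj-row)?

Ratio test on column x_2 — row 1: 13/5 = 13/5; row 2: 11/1 = 11. Minimum is 13/5 at row 1 (u1 leaves); pivot element 5.
Pivot on row 1; the obj-row RHS becomes 0 − (-5)·(13/5) = 13.

13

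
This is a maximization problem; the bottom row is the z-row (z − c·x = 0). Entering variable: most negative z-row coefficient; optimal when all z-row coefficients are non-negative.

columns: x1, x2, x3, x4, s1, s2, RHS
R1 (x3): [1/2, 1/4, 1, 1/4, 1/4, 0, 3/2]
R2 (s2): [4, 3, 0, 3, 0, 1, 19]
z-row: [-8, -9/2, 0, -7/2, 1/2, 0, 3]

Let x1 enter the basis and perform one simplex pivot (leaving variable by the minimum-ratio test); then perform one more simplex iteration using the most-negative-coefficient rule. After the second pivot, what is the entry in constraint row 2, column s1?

Ratio test on column x1 — row 1: (3/2)/(1/2) = 3; row 2: 19/4 = 19/4. Minimum is 3 at row 1 (x3 leaves); pivot element 1/2.
Divide row 1 by 1/2; eliminate column x1 from the other rows.
Second iteration: most negative z-row entry is -1/2 in column x2, so x2 enters.
Ratio test on column x2 — row 1: 3/(1/2) = 6; row 2: 7/1 = 7. Minimum is 6 at row 1 (x1 leaves); pivot element 1/2.
Divide row 1 by 1/2; eliminate column x2 from the other rows.
After both pivots, the entry at constraint row 2, column s1 is -3.

-3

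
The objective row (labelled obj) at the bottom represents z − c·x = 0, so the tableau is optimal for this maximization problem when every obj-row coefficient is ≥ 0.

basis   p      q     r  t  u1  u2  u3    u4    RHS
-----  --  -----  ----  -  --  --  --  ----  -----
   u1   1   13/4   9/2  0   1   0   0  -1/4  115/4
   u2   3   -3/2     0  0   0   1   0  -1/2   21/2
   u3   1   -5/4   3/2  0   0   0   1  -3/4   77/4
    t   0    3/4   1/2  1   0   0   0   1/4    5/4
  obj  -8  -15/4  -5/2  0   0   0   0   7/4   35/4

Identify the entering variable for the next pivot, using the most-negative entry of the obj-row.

p

Negative obj-row entries: p: -8, q: -15/4, r: -5/2.
The most negative is -8 in column p, so p enters.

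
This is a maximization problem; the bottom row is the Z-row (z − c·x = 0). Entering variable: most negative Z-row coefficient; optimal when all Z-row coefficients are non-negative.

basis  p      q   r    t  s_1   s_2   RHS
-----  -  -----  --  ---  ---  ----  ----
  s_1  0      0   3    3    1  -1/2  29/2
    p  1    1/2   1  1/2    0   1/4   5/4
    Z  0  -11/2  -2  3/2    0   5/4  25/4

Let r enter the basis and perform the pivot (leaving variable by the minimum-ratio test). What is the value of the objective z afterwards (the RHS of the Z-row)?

Ratio test on column r — row 1: (29/2)/3 = 29/6; row 2: (5/4)/1 = 5/4. Minimum is 5/4 at row 2 (p leaves); pivot element 1.
Pivot on row 2; the Z-row RHS becomes 25/4 − (-2)·(5/4) = 35/4.

35/4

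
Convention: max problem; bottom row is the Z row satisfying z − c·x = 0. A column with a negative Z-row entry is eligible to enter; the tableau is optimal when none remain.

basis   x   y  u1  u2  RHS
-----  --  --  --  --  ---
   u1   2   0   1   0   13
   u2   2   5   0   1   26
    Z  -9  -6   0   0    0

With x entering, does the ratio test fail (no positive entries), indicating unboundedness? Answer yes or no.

Column x has positive entries in row(s) 1, 2, so the ratio test bounds it — not unbounded.

no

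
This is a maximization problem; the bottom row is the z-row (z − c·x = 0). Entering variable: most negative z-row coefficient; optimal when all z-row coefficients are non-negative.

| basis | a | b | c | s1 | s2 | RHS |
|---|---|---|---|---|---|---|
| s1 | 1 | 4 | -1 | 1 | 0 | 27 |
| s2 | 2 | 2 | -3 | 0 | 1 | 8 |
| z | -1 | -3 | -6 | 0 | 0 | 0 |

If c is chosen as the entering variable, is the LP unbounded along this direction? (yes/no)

yes

Every constraint-row entry in column c is ≤ 0, so increasing c is unbounded.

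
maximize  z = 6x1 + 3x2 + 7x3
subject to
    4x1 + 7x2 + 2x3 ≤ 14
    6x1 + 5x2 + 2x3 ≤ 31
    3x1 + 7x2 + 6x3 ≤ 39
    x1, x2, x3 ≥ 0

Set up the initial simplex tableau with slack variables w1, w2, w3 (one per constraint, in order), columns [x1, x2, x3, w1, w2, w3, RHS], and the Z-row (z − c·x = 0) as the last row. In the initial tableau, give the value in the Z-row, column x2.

The Z-row carries the negated objective coefficients: the x2 entry is -3.

-3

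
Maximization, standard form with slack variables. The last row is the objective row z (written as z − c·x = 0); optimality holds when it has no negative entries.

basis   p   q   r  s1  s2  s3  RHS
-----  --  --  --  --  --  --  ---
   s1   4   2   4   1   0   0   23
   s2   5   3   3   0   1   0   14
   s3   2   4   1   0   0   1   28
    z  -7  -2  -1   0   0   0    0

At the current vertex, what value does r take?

r is not in the basis, so in the current basic feasible solution r = 0.

0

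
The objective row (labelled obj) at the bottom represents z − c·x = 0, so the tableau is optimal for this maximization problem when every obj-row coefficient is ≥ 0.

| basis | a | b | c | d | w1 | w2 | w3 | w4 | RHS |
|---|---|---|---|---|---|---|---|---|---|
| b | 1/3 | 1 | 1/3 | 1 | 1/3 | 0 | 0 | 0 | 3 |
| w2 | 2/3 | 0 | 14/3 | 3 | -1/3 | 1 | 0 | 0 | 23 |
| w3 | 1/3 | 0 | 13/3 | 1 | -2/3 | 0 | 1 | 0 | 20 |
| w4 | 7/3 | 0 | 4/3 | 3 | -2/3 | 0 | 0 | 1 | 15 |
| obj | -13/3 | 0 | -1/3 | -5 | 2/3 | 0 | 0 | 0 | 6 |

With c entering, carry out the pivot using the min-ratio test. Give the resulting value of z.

98/13

Ratio test on column c — row 1: 3/(1/3) = 9; row 2: 23/(14/3) = 69/14; row 3: 20/(13/3) = 60/13; row 4: 15/(4/3) = 45/4. Minimum is 60/13 at row 3 (w3 leaves); pivot element 13/3.
Pivot on row 3; the obj-row RHS becomes 6 − (-1/3)·(60/13) = 98/13.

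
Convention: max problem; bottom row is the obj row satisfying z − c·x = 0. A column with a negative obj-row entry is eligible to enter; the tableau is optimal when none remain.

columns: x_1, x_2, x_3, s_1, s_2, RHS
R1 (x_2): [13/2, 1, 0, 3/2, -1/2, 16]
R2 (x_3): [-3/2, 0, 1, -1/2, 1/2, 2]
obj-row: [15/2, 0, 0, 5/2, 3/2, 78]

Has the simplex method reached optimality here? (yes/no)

yes

Every obj-row coefficient is ≥ 0, so the tableau is optimal.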